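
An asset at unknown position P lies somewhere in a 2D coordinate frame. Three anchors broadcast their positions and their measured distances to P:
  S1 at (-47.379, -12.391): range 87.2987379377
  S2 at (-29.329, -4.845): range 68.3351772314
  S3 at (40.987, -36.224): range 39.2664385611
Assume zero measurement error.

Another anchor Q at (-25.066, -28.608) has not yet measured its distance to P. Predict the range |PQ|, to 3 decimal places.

eq1: (x + 47.379)² + (y + 12.391)² = 87.2987379377²
eq2: (x + 29.329)² + (y + 4.845)² = 68.3351772314²
eq3: (x − 40.987)² + (y + 36.224)² = 39.2664385611²
eq2−eq3, eq2−eq1 (x²,y² cancel):
  140.632·x − 62.758·y = 5236.291329
  -36.100·x − 15.092·y = -1436.730942
det = 140.632·-15.092 − -62.758·-36.100 = -4387.981944
x = (5236.291329·-15.092 − -62.758·-1436.730942) / -4387.981944 = 38.558151
y = (140.632·-1436.730942 − 5236.291329·-36.100) / -4387.981944 = 2.967248
|P − Q| = √((38.558151 − -25.066)² + (2.967248 − -28.608)²) = 71.028366

71.028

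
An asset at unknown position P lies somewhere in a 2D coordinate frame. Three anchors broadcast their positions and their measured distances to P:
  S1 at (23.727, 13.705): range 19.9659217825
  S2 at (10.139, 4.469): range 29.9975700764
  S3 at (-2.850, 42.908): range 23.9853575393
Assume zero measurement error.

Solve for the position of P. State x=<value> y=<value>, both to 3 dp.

eq1: (x − 23.727)² + (y − 13.705)² = 19.9659217825²
eq2: (x − 10.139)² + (y − 4.469)² = 29.9975700764²
eq3: (x + 2.850)² + (y − 42.908)² = 23.9853575393²
eq3−eq2, eq3−eq1 (x²,y² cancel):
  25.978·x − 76.878·y = -2051.004516
  53.154·x − 58.406·y = -921.762066
det = 25.978·-58.406 − -76.878·53.154 = 2569.102144
x = (-2051.004516·-58.406 − -76.878·-921.762066) / 2569.102144 = 19.044687
y = (25.978·-921.762066 − -2051.004516·53.154) / 2569.102144 = 33.114121

x=19.045 y=33.114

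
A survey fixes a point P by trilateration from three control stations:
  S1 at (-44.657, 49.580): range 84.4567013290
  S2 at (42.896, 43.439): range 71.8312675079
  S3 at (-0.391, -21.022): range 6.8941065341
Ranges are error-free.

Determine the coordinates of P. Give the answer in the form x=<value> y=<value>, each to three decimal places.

eq1: (x + 44.657)² + (y − 49.580)² = 84.4567013290²
eq2: (x − 42.896)² + (y − 43.439)² = 71.8312675079²
eq3: (x + 0.391)² + (y + 21.022)² = 6.8941065341²
eq2−eq1, eq2−eq3 (x²,y² cancel):
  -175.106·x + 12.282·y = -1247.792896
  -86.574·x − 128.922·y = 1827.266115
det = -175.106·-128.922 − 12.282·-86.574 = 23638.317600
x = (-1247.792896·-128.922 − 12.282·1827.266115) / 23638.317600 = 5.855978
y = (-175.106·1827.266115 − -1247.792896·-86.574) / 23638.317600 = -18.105844

x=5.856 y=-18.106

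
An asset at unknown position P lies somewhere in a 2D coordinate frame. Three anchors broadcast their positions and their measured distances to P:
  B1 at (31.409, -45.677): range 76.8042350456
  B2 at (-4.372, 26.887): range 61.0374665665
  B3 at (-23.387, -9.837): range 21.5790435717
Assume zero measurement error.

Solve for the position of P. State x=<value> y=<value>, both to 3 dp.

x=-41.508 y=-21.553

eq1: (x − 31.409)² + (y + 45.677)² = 76.8042350456²
eq2: (x + 4.372)² + (y − 26.887)² = 61.0374665665²
eq3: (x + 23.387)² + (y + 9.837)² = 21.5790435717²
eq1−eq3, eq1−eq2 (x²,y² cancel):
  -109.592·x + 71.680·y = 3004.040127
  -71.562·x + 145.128·y = -157.570261
det = -109.592·145.128 − 71.680·-71.562 = -10775.303616
x = (3004.040127·145.128 − 71.680·-157.570261) / -10775.303616 = -41.508341
y = (-109.592·-157.570261 − 3004.040127·-71.562) / -10775.303616 = -21.553319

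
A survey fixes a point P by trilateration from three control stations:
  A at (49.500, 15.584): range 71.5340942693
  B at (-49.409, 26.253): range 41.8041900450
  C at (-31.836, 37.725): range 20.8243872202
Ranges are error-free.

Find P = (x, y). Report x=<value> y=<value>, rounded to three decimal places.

x=-14.013 y=48.496

eq1: (x − 49.500)² + (y − 15.584)² = 71.5340942693²
eq2: (x + 49.409)² + (y − 26.253)² = 41.8041900450²
eq3: (x + 31.836)² + (y − 37.725)² = 20.8243872202²
eq3−eq1, eq3−eq2 (x²,y² cancel):
  162.672·x − 44.282·y = -4427.067005
  -35.146·x − 22.944·y = -620.172433
det = 162.672·-22.944 − -44.282·-35.146 = -5288.681540
x = (-4427.067005·-22.944 − -44.282·-620.172433) / -5288.681540 = -14.013351
y = (162.672·-620.172433 − -4427.067005·-35.146) / -5288.681540 = 48.495714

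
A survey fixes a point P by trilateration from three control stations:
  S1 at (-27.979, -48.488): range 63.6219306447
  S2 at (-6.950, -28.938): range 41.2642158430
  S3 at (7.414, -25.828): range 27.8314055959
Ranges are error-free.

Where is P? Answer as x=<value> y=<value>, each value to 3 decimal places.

x=33.992 y=-34.087

eq1: (x + 27.979)² + (y + 48.488)² = 63.6219306447²
eq2: (x + 6.950)² + (y + 28.938)² = 41.2642158430²
eq3: (x − 7.414)² + (y + 25.828)² = 27.8314055959²
eq2−eq1, eq2−eq3 (x²,y² cancel):
  -42.058·x − 39.100·y = -96.814309
  28.728·x + 6.220·y = 764.491008
det = -42.058·6.220 − -39.100·28.728 = 861.664040
x = (-96.814309·6.220 − -39.100·764.491008) / 861.664040 = 33.991686
y = (-42.058·764.491008 − -96.814309·28.728) / 861.664040 = -34.087162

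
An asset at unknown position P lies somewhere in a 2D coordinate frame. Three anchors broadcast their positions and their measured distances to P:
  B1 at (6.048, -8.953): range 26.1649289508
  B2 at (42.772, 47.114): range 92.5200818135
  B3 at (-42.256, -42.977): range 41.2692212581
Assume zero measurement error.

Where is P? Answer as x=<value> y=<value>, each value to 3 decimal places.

x=-2.010 y=-33.846

eq1: (x − 6.048)² + (y + 8.953)² = 26.1649289508²
eq2: (x − 42.772)² + (y − 47.114)² = 92.5200818135²
eq3: (x + 42.256)² + (y + 42.977)² = 41.2692212581²
eq1−eq3, eq1−eq2 (x²,y² cancel):
  -96.608·x − 68.048·y = 2497.312436
  73.448·x + 112.134·y = -3942.923565
det = -96.608·112.134 − -68.048·73.448 = -5835.051968
x = (2497.312436·112.134 − -68.048·-3942.923565) / -5835.051968 = -2.009506
y = (-96.608·-3942.923565 − 2497.312436·73.448) / -5835.051968 = -33.846375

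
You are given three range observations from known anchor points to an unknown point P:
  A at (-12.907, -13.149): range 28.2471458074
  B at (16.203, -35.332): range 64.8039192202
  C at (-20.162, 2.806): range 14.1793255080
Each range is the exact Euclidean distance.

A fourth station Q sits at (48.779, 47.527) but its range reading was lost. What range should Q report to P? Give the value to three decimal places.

eq1: (x + 12.907)² + (y + 13.149)² = 28.2471458074²
eq2: (x − 16.203)² + (y + 35.332)² = 64.8039192202²
eq3: (x + 20.162)² + (y − 2.806)² = 14.1793255080²
eq1−eq3, eq1−eq2 (x²,y² cancel):
  -14.510·x + 31.910·y = 671.741004
  58.220·x − 44.366·y = -2230.246117
det = -14.510·-44.366 − 31.910·58.220 = -1214.049540
x = (671.741004·-44.366 − 31.910·-2230.246117) / -1214.049540 = -34.071667
y = (-14.510·-2230.246117 − 671.741004·58.220) / -1214.049540 = 5.558167
|P − Q| = √((-34.071667 − 48.779)² + (5.558167 − 47.527)²) = 92.874195

92.874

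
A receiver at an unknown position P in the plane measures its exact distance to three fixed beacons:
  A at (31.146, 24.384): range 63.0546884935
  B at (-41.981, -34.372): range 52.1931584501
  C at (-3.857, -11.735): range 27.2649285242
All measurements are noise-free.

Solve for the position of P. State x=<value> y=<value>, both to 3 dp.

x=10.207 y=-35.093

eq1: (x − 31.146)² + (y − 24.384)² = 63.0546884935²
eq2: (x + 41.981)² + (y + 34.372)² = 52.1931584501²
eq3: (x + 3.857)² + (y + 11.735)² = 27.2649285242²
eq3−eq1, eq3−eq2 (x²,y² cancel):
  70.006·x + 72.238·y = -1820.451316
  -76.248·x − 45.274·y = 810.502609
det = 70.006·-45.274 − 72.238·-76.248 = 2338.551380
x = (-1820.451316·-45.274 − 72.238·810.502609) / 2338.551380 = 10.207184
y = (70.006·810.502609 − -1820.451316·-76.248) / 2338.551380 = -35.092548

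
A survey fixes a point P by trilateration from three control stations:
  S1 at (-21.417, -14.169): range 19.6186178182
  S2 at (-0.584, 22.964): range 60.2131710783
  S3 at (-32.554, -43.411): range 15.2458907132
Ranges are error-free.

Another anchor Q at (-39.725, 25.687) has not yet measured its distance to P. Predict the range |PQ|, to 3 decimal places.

eq1: (x + 21.417)² + (y + 14.169)² = 19.6186178182²
eq2: (x + 0.584)² + (y − 22.964)² = 60.2131710783²
eq3: (x + 32.554)² + (y + 43.411)² = 15.2458907132²
eq1−eq2, eq1−eq3 (x²,y² cancel):
  41.666·x + 74.266·y = -3372.497904
  -22.274·x − 58.484·y = 2437.282368
det = 41.666·-58.484 − 74.266·-22.274 = -782.593460
x = (-3372.497904·-58.484 − 74.266·2437.282368) / -782.593460 = -20.738680
y = (41.666·2437.282368 − -3372.497904·-22.274) / -782.593460 = -33.775888
|P − Q| = √((-20.738680 − -39.725)² + (-33.775888 − 25.687)²) = 62.420472

62.420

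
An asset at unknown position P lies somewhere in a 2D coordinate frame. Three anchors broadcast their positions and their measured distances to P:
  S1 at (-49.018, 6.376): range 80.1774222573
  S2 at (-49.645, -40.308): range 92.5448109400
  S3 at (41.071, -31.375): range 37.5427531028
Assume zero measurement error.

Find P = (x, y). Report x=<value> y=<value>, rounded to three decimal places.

x=31.145 y=4.832

eq1: (x + 49.018)² + (y − 6.376)² = 80.1774222573²
eq2: (x + 49.645)² + (y + 40.308)² = 92.5448109400²
eq3: (x − 41.071)² + (y + 31.375)² = 37.5427531028²
eq2−eq3, eq2−eq1 (x²,y² cancel):
  181.432·x + 17.866·y = 5736.940498
  1.254·x + 93.368·y = 490.179803
det = 181.432·93.368 − 17.866·1.254 = 16917.539012
x = (5736.940498·93.368 − 17.866·490.179803) / 16917.539012 = 31.144548
y = (181.432·490.179803 − 5736.940498·1.254) / 16917.539012 = 4.831683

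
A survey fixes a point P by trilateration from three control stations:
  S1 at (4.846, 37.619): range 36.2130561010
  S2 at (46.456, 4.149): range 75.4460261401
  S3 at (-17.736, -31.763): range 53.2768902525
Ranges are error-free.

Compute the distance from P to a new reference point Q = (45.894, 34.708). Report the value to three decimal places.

eq1: (x − 4.846)² + (y − 37.619)² = 36.2130561010²
eq2: (x − 46.456)² + (y − 4.149)² = 75.4460261401²
eq3: (x + 17.736)² + (y + 31.763)² = 53.2768902525²
eq2−eq1, eq2−eq3 (x²,y² cancel):
  -83.220·x + 66.940·y = 3644.016168
  -128.384·x − 71.824·y = 2001.755553
det = -83.220·-71.824 − 66.940·-128.384 = 14571.218240
x = (3644.016168·-71.824 − 66.940·2001.755553) / 14571.218240 = -27.158013
y = (-83.220·2001.755553 − 3644.016168·-128.384) / 14571.218240 = 20.674131
|P − Q| = √((-27.158013 − 45.894)² + (20.674131 − 34.708)²) = 74.387809

74.388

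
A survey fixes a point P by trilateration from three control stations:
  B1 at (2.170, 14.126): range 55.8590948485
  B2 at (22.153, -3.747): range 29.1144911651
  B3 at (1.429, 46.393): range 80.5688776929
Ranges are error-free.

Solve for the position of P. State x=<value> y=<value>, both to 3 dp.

eq1: (x − 2.170)² + (y − 14.126)² = 55.8590948485²
eq2: (x − 22.153)² + (y + 3.747)² = 29.1144911651²
eq3: (x − 1.429)² + (y − 46.393)² = 80.5688776929²
eq3−eq1, eq3−eq2 (x²,y² cancel):
  1.482·x − 64.534·y = 1421.005861
  41.448·x − 100.280·y = 3994.133385
det = 1.482·-100.280 − -64.534·41.448 = 2526.190272
x = (1421.005861·-100.280 − -64.534·3994.133385) / 2526.190272 = 45.625596
y = (1.482·3994.133385 − 1421.005861·41.448) / 2526.190272 = -20.971716

x=45.626 y=-20.972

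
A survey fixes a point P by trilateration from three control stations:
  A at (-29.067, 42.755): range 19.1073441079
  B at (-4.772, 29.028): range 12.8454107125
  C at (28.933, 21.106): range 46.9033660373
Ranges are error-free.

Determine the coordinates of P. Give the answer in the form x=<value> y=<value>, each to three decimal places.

eq1: (x + 29.067)² + (y − 42.755)² = 19.1073441079²
eq2: (x + 4.772)² + (y − 29.028)² = 12.8454107125²
eq3: (x − 28.933)² + (y − 21.106)² = 46.9033660373²
eq1−eq2, eq1−eq3 (x²,y² cancel):
  48.590·x − 27.454·y = -1607.397724
  116.000·x − 43.298·y = -3225.133936
det = 48.590·-43.298 − -27.454·116.000 = 1080.814180
x = (-1607.397724·-43.298 − -27.454·-3225.133936) / 1080.814180 = -17.529119
y = (48.590·-3225.133936 − -1607.397724·116.000) / 1080.814180 = 27.524507

x=-17.529 y=27.525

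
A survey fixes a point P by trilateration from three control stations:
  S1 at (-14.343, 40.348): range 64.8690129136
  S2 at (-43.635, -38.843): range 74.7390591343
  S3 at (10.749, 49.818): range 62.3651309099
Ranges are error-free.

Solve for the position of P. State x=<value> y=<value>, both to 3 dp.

eq1: (x + 14.343)² + (y − 40.348)² = 64.8690129136²
eq2: (x + 43.635)² + (y + 38.843)² = 74.7390591343²
eq3: (x − 10.749)² + (y − 49.818)² = 62.3651309099²
eq2−eq1, eq2−eq3 (x²,y² cancel):
  58.584·x + 158.382·y = -201.170997
  108.768·x + 177.322·y = 881.099658
det = 58.584·177.322 − 158.382·108.768 = -6838.661328
x = (-201.170997·177.322 − 158.382·881.099658) / -6838.661328 = 25.622320
y = (58.584·881.099658 − -201.170997·108.768) / -6838.661328 = -10.747617

x=25.622 y=-10.748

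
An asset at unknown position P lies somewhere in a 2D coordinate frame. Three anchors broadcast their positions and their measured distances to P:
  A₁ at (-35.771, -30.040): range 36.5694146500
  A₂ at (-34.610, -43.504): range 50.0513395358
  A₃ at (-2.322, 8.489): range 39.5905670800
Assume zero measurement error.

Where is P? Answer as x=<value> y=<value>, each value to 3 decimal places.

eq1: (x + 35.771)² + (y + 30.040)² = 36.5694146500²
eq2: (x + 34.610)² + (y + 43.504)² = 50.0513395358²
eq3: (x + 2.322)² + (y − 8.489)² = 39.5905670800²
eq3−eq1, eq3−eq2 (x²,y² cancel):
  -66.898·x − 77.058·y = 2334.602150
  -64.576·x − 103.986·y = 2075.271723
det = -66.898·-103.986 − -77.058·-64.576 = 1980.358020
x = (2334.602150·-103.986 − -77.058·2075.271723) / 1980.358020 = -41.835693
y = (-66.898·2075.271723 − 2334.602150·-64.576) / 1980.358020 = 6.023022

x=-41.836 y=6.023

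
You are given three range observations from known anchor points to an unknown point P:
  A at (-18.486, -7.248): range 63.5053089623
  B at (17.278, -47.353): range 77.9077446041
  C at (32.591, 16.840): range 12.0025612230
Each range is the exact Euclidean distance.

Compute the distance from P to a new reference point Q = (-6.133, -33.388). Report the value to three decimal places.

eq1: (x + 18.486)² + (y + 7.248)² = 63.5053089623²
eq2: (x − 17.278)² + (y + 47.353)² = 77.9077446041²
eq3: (x − 32.591)² + (y − 16.840)² = 12.0025612230²
eq3−eq2, eq3−eq1 (x²,y² cancel):
  -30.626·x − 128.386·y = -4730.478181
  -102.154·x − 48.176·y = -4840.355971
det = -30.626·-48.176 − -128.386·-102.154 = -11639.705268
x = (-4730.478181·-48.176 − -128.386·-4840.355971) / -11639.705268 = 33.809999
y = (-30.626·-4840.355971 − -4730.478181·-102.154) / -11639.705268 = 28.780499
|P − Q| = √((33.809999 − -6.133)² + (28.780499 − -33.388)²) = 73.894286

73.894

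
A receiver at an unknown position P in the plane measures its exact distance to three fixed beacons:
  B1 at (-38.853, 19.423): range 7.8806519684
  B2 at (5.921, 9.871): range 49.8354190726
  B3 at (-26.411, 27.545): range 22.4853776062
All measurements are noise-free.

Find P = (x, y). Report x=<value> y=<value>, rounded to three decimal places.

eq1: (x + 38.853)² + (y − 19.423)² = 7.8806519684²
eq2: (x − 5.921)² + (y − 9.871)² = 49.8354190726²
eq3: (x + 26.411)² + (y − 27.545)² = 22.4853776062²
eq2−eq1, eq2−eq3 (x²,y² cancel):
  -89.548·x + 19.104·y = 4175.777975
  -64.664·x + 35.348·y = 3301.749852
det = -89.548·35.348 − 19.104·-64.664 = -1930.001648
x = (4175.777975·35.348 − 19.104·3301.749852) / -1930.001648 = -43.797253
y = (-89.548·3301.749852 − 4175.777975·-64.664) / -1930.001648 = 13.286304

x=-43.797 y=13.286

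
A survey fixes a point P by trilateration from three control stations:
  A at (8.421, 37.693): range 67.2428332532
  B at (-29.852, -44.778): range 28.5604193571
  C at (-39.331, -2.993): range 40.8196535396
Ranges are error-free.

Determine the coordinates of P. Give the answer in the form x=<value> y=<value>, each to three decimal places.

eq1: (x − 8.421)² + (y − 37.693)² = 67.2428332532²
eq2: (x + 29.852)² + (y + 44.778)² = 28.5604193571²
eq3: (x + 39.331)² + (y + 2.993)² = 40.8196535396²
eq3−eq1, eq3−eq2 (x²,y² cancel):
  95.504·x + 81.372·y = -2919.564629
  18.958·x − 83.570·y = 2190.872139
det = 95.504·-83.570 − 81.372·18.958 = -9523.919656
x = (-2919.564629·-83.570 − 81.372·2190.872139) / -9523.919656 = -6.899719
y = (95.504·2190.872139 − -2919.564629·18.958) / -9523.919656 = -27.781225

x=-6.900 y=-27.781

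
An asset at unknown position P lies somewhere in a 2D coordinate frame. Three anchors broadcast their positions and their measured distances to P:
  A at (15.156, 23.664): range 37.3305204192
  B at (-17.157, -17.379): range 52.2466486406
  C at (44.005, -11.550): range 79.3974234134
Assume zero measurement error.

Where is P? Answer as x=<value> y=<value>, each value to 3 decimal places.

eq1: (x − 15.156)² + (y − 23.664)² = 37.3305204192²
eq2: (x + 17.157)² + (y + 17.379)² = 52.2466486406²
eq3: (x − 44.005)² + (y + 11.550)² = 79.3974234134²
eq2−eq3, eq2−eq1 (x²,y² cancel):
  122.324·x + 11.658·y = -2100.788316
  64.626·x + 82.086·y = 1529.441481
det = 122.324·82.086 − 11.658·64.626 = 9287.677956
x = (-2100.788316·82.086 − 11.658·1529.441481) / 9287.677956 = -20.486879
y = (122.324·1529.441481 − -2100.788316·64.626) / 9287.677956 = 34.761428

x=-20.487 y=34.761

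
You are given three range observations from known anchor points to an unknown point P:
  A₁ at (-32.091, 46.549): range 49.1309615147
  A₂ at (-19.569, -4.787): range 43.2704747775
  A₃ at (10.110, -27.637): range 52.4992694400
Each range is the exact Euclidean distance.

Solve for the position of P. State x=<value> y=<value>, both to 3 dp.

x=11.978 y=24.829

eq1: (x + 32.091)² + (y − 46.549)² = 49.1309615147²
eq2: (x + 19.569)² + (y + 4.787)² = 43.2704747775²
eq3: (x − 10.110)² + (y + 27.637)² = 52.4992694400²
eq2−eq3, eq2−eq1 (x²,y² cancel):
  59.358·x − 45.700·y = -423.684565
  -25.044·x + 102.672·y = 2249.263160
det = 59.358·102.672 − -45.700·-25.044 = 4949.893776
x = (-423.684565·102.672 − -45.700·2249.263160) / 4949.893776 = 11.978193
y = (59.358·2249.263160 − -423.684565·-25.044) / 4949.893776 = 24.829019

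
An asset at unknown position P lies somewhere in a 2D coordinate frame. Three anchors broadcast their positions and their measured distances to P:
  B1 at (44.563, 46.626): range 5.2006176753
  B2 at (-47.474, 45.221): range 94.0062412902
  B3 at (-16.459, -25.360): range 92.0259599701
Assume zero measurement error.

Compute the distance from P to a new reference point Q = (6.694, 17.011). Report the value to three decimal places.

46.861

eq1: (x − 44.563)² + (y − 46.626)² = 5.2006176753²
eq2: (x + 47.474)² + (y − 45.221)² = 94.0062412902²
eq3: (x + 16.459)² + (y + 25.360)² = 92.0259599701²
eq3−eq2, eq3−eq1 (x²,y² cancel):
  -62.030·x + 141.162·y = 3016.295143
  122.044·x + 143.972·y = 11687.547448
det = -62.030·143.972 − 141.162·122.044 = -26158.558288
x = (3016.295143·143.972 − 141.162·11687.547448) / -26158.558288 = 46.469515
y = (-62.030·11687.547448 − 3016.295143·122.044) / -26158.558288 = 41.787444
|P − Q| = √((46.469515 − 6.694)² + (41.787444 − 17.011)²) = 46.861112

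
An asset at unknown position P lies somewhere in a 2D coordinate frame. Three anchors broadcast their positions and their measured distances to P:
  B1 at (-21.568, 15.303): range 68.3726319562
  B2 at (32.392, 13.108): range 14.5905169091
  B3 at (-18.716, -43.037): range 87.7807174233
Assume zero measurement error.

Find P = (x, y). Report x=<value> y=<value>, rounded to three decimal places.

x=46.805 y=15.380

eq1: (x + 21.568)² + (y − 15.303)² = 68.3726319562²
eq2: (x − 32.392)² + (y − 13.108)² = 14.5905169091²
eq3: (x + 18.716)² + (y + 43.037)² = 87.7807174233²
eq1−eq3, eq1−eq2 (x²,y² cancel):
  5.704·x − 116.680·y = -1527.525959
  107.920·x − 4.390·y = 4983.634512
det = 5.704·-4.390 − -116.680·107.920 = 12567.065040
x = (-1527.525959·-4.390 − -116.680·4983.634512) / 12567.065040 = 46.804589
y = (5.704·4983.634512 − -1527.525959·107.920) / 12567.065040 = 15.379665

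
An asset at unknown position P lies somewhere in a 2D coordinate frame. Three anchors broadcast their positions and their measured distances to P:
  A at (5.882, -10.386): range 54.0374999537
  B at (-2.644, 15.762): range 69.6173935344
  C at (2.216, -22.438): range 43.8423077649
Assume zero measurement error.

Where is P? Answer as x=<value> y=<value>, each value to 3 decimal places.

x=-34.750 y=-46.010

eq1: (x − 5.882)² + (y + 10.386)² = 54.0374999537²
eq2: (x + 2.644)² + (y − 15.762)² = 69.6173935344²
eq3: (x − 2.216)² + (y + 22.438)² = 43.8423077649²
eq1−eq3, eq1−eq2 (x²,y² cancel):
  -7.332·x − 24.104·y = 1363.811031
  -17.052·x + 52.296·y = -1813.565621
det = -7.332·52.296 − -24.104·-17.052 = -794.455680
x = (1363.811031·52.296 − -24.104·-1813.565621) / -794.455680 = -34.750429
y = (-7.332·-1813.565621 − 1363.811031·-17.052) / -794.455680 = -46.009828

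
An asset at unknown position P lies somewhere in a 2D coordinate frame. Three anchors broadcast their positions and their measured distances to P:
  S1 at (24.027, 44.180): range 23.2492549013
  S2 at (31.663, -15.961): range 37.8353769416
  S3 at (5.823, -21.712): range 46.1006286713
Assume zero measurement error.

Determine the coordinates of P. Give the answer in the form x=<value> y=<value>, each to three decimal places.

eq1: (x − 24.027)² + (y − 44.180)² = 23.2492549013²
eq2: (x − 31.663)² + (y + 15.961)² = 37.8353769416²
eq3: (x − 5.823)² + (y + 21.712)² = 46.1006286713²
eq3−eq2, eq3−eq1 (x²,y² cancel):
  51.680·x + 11.502·y = 1445.733033
  36.408·x + 131.784·y = 3608.590966
det = 51.680·131.784 − 11.502·36.408 = 6391.832304
x = (1445.733033·131.784 − 11.502·3608.590966) / 6391.832304 = 23.313889
y = (51.680·3608.590966 − 1445.733033·36.408) / 6391.832304 = 20.941684

x=23.314 y=20.942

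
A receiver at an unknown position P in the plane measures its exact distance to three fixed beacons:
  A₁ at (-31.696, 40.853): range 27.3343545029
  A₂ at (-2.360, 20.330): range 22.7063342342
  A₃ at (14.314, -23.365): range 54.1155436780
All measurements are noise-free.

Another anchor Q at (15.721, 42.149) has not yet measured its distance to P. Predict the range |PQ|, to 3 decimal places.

48.635

eq1: (x + 31.696)² + (y − 40.853)² = 27.3343545029²
eq2: (x + 2.360)² + (y − 20.330)² = 22.7063342342²
eq3: (x − 14.314)² + (y + 23.365)² = 54.1155436780²
eq2−eq3, eq2−eq1 (x²,y² cancel):
  33.348·x − 87.390·y = -2080.979132
  -58.672·x + 41.046·y = 2023.136203
det = 33.348·41.046 − -87.390·-58.672 = -3758.544072
x = (-2080.979132·41.046 − -87.390·2023.136203) / -3758.544072 = -24.314203
y = (33.348·2023.136203 − -2080.979132·-58.672) / -3758.544072 = 14.534261
|P − Q| = √((-24.314203 − 15.721)² + (14.534261 − 42.149)²) = 48.635288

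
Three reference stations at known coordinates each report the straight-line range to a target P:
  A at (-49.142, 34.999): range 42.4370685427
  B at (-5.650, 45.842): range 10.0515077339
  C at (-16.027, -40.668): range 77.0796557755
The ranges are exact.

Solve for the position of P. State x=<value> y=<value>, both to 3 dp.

x=-6.713 y=35.847

eq1: (x + 49.142)² + (y − 34.999)² = 42.4370685427²
eq2: (x + 5.650)² + (y − 45.842)² = 10.0515077339²
eq3: (x + 16.027)² + (y + 40.668)² = 77.0796557755²
eq1−eq2, eq1−eq3 (x²,y² cancel):
  86.984·x + 21.686·y = 193.417278
  66.230·x − 151.334·y = -5869.483760
det = 86.984·-151.334 − 21.686·66.230 = -14599.900436
x = (193.417278·-151.334 − 21.686·-5869.483760) / -14599.900436 = -6.713403
y = (86.984·-5869.483760 − 193.417278·66.230) / -14599.900436 = 35.846902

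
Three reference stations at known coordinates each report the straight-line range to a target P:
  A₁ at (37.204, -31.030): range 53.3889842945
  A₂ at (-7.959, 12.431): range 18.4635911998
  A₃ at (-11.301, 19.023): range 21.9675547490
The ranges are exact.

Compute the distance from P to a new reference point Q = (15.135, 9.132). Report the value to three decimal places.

eq1: (x − 37.204)² + (y + 31.030)² = 53.3889842945²
eq2: (x + 7.959)² + (y − 12.431)² = 18.4635911998²
eq3: (x + 11.301)² + (y − 19.023)² = 21.9675547490²
eq3−eq1, eq3−eq2 (x²,y² cancel):
  97.010·x − 100.106·y = -510.398796
  6.684·x − 13.184·y = -130.042426
det = 97.010·-13.184 − -100.106·6.684 = -609.871336
x = (-510.398796·-13.184 − -100.106·-130.042426) / -609.871336 = 10.311895
y = (97.010·-130.042426 − -510.398796·6.684) / -609.871336 = 15.091561
|P − Q| = √((10.311895 − 15.135)² + (15.091561 − 9.132)²) = 7.666727

7.667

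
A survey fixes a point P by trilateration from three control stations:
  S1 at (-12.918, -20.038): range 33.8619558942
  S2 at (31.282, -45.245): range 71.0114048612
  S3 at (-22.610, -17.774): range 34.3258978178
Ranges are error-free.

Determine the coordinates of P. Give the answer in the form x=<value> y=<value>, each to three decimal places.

eq1: (x + 12.918)² + (y + 20.038)² = 33.8619558942²
eq2: (x − 31.282)² + (y + 45.245)² = 71.0114048612²
eq3: (x + 22.610)² + (y + 17.774)² = 34.3258978178²
eq3−eq1, eq3−eq2 (x²,y² cancel):
  19.384·x − 4.528·y = -227.095804
  107.784·x − 54.942·y = -1665.805986
det = 19.384·-54.942 − -4.528·107.784 = -576.949776
x = (-227.095804·-54.942 − -4.528·-1665.805986) / -576.949776 = -8.552440
y = (19.384·-1665.805986 − -227.095804·107.784) / -576.949776 = 13.541368

x=-8.552 y=13.541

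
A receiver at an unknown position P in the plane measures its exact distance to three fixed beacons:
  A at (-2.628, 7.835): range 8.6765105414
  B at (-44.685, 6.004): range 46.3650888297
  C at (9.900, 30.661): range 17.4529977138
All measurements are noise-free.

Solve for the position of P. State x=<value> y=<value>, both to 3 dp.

x=0.616 y=15.882

eq1: (x + 2.628)² + (y − 7.835)² = 8.6765105414²
eq2: (x + 44.685)² + (y − 6.004)² = 46.3650888297²
eq3: (x − 9.900)² + (y − 30.661)² = 17.4529977138²
eq1−eq2, eq1−eq3 (x²,y² cancel):
  -84.114·x − 3.662·y = -109.935995
  25.056·x + 45.652·y = 740.488018
det = -84.114·45.652 − -3.662·25.056 = -3748.217256
x = (-109.935995·45.652 − -3.662·740.488018) / -3748.217256 = 0.615528
y = (-84.114·740.488018 − -109.935995·25.056) / -3748.217256 = 15.882445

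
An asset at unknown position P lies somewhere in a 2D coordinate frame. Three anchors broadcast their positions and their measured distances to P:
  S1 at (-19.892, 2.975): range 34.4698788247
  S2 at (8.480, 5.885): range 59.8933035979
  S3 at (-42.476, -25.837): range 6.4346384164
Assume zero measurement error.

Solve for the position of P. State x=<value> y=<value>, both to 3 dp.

x=-45.464 y=-20.138

eq1: (x + 19.892)² + (y − 2.975)² = 34.4698788247²
eq2: (x − 8.480)² + (y − 5.885)² = 59.8933035979²
eq3: (x + 42.476)² + (y + 25.837)² = 6.4346384164²
eq2−eq1, eq2−eq3 (x²,y² cancel):
  -56.744·x − 5.820·y = 2697.033934
  -101.912·x − 63.444·y = 5911.020764
det = -56.744·-63.444 − -5.820·-101.912 = 3006.938496
x = (2697.033934·-63.444 − -5.820·5911.020764) / 3006.938496 = -45.464342
y = (-56.744·5911.020764 − 2697.033934·-101.912) / 3006.938496 = -20.138370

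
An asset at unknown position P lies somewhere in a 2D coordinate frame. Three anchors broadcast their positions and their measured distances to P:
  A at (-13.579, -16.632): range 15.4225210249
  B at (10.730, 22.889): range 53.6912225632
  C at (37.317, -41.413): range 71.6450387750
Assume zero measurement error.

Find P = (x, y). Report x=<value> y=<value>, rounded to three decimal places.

eq1: (x + 13.579)² + (y + 16.632)² = 15.4225210249²
eq2: (x − 10.730)² + (y − 22.889)² = 53.6912225632²
eq3: (x − 37.317)² + (y + 41.413)² = 71.6450387750²
eq3−eq2, eq3−eq1 (x²,y² cancel):
  -53.174·x + 128.604·y = -218.291636
  -101.792·x + 49.562·y = 2248.575033
det = -53.174·49.562 − 128.604·-101.792 = 10455.448580
x = (-218.291636·49.562 − 128.604·2248.575033) / 10455.448580 = -28.692668
y = (-53.174·2248.575033 − -218.291636·-101.792) / 10455.448580 = -13.560974

x=-28.693 y=-13.561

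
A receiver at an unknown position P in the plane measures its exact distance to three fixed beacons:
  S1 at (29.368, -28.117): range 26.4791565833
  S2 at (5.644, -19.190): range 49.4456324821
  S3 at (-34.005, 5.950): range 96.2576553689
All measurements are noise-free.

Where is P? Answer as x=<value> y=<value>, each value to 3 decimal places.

x=44.365 y=-49.940

eq1: (x − 29.368)² + (y + 28.117)² = 26.4791565833²
eq2: (x − 5.644)² + (y + 19.190)² = 49.4456324821²
eq3: (x + 34.005)² + (y − 5.950)² = 96.2576553689²
eq1−eq3, eq1−eq2 (x²,y² cancel):
  -126.746·x + 68.134·y = -9025.693072
  -47.448·x + 17.854·y = -2996.659115
det = -126.746·17.854 − 68.134·-47.448 = 969.898948
x = (-9025.693072·17.854 − 68.134·-2996.659115) / 969.898948 = 44.365084
y = (-126.746·-2996.659115 − -9025.693072·-47.448) / 969.898948 = -49.939768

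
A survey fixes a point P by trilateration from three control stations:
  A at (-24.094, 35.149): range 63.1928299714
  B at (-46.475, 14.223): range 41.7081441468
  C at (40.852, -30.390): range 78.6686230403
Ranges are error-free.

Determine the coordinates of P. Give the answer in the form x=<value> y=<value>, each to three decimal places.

x=-37.723 y=-26.557

eq1: (x + 24.094)² + (y − 35.149)² = 63.1928299714²
eq2: (x + 46.475)² + (y − 14.223)² = 41.7081441468²
eq3: (x − 40.852)² + (y + 30.390)² = 78.6686230403²
eq2−eq3, eq2−eq1 (x²,y² cancel):
  174.654·x − 89.226·y = -4218.964313
  44.762·x + 41.852·y = -2800.010789
det = 174.654·41.852 − -89.226·44.762 = 11303.553420
x = (-4218.964313·41.852 − -89.226·-2800.010789) / 11303.553420 = -37.723169
y = (174.654·-2800.010789 − -4218.964313·44.762) / 11303.553420 = -26.556587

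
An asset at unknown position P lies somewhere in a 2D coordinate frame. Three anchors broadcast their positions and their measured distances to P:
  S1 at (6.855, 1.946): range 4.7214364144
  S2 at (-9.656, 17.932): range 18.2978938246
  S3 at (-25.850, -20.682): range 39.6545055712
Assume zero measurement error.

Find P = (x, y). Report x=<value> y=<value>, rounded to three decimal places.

x=3.853 y=5.590

eq1: (x − 6.855)² + (y − 1.946)² = 4.7214364144²
eq2: (x + 9.656)² + (y − 17.932)² = 18.2978938246²
eq3: (x + 25.850)² + (y + 20.682)² = 39.6545055712²
eq1−eq2, eq1−eq3 (x²,y² cancel):
  -33.022·x + 31.972·y = 51.496062
  -65.410·x − 45.256·y = -504.998167
det = -33.022·-45.256 − 31.972·-65.410 = 3585.732152
x = (51.496062·-45.256 − 31.972·-504.998167) / 3585.732152 = 3.852852
y = (-33.022·-504.998167 − 51.496062·-65.410) / 3585.732152 = 5.590046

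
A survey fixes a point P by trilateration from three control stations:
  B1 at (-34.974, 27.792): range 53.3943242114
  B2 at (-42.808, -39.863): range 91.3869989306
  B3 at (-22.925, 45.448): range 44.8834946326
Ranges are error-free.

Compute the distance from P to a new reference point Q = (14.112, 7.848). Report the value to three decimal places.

20.588

eq1: (x + 34.974)² + (y − 27.792)² = 53.3943242114²
eq2: (x + 42.808)² + (y + 39.863)² = 91.3869989306²
eq3: (x + 22.925)² + (y − 45.448)² = 44.8834946326²
eq3−eq1, eq3−eq2 (x²,y² cancel):
  -24.098·x − 35.312·y = -1431.926157
  -39.766·x − 170.622·y = -5506.548179
det = -24.098·-170.622 − -35.312·-39.766 = 2707.431964
x = (-1431.926157·-170.622 − -35.312·-5506.548179) / 2707.431964 = 18.419992
y = (-24.098·-5506.548179 − -1431.926157·-39.766) / 2707.431964 = 27.980324
|P − Q| = √((18.419992 − 14.112)² + (27.980324 − 7.848)²) = 20.588085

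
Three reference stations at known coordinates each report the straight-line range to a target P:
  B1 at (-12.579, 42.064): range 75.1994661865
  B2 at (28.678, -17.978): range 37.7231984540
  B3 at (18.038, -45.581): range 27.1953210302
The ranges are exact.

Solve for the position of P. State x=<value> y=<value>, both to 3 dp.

eq1: (x + 12.579)² + (y − 42.064)² = 75.1994661865²
eq2: (x − 28.678)² + (y + 17.978)² = 37.7231984540²
eq3: (x − 18.038)² + (y + 45.581)² = 27.1953210302²
eq2−eq1, eq2−eq3 (x²,y² cancel):
  -82.514·x + 120.084·y = -3449.944844
  -21.280·x − 55.206·y = 1940.815053
det = -82.514·-55.206 − 120.084·-21.280 = 7110.655404
x = (-3449.944844·-55.206 − 120.084·1940.815053) / 7110.655404 = -5.991456
y = (-82.514·1940.815053 − -3449.944844·-21.280) / 7110.655404 = -32.846373

x=-5.991 y=-32.846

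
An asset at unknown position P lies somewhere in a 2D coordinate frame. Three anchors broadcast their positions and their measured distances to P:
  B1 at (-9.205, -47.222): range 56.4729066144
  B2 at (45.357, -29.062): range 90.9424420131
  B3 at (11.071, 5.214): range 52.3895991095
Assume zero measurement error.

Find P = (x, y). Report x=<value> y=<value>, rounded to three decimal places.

x=-41.001 y=-0.550

eq1: (x + 9.205)² + (y + 47.222)² = 56.4729066144²
eq2: (x − 45.357)² + (y + 29.062)² = 90.9424420131²
eq3: (x − 11.071)² + (y − 5.214)² = 52.3895991095²
eq1−eq3, eq1−eq2 (x²,y² cancel):
  40.552·x + 104.872·y = -1720.377385
  109.124·x + 36.320·y = -4494.130594
det = 40.552·36.320 − 104.872·109.124 = -9971.203488
x = (-1720.377385·36.320 − 104.872·-4494.130594) / -9971.203488 = -41.000503
y = (40.552·-4494.130594 − -1720.377385·109.124) / -9971.203488 = -0.550433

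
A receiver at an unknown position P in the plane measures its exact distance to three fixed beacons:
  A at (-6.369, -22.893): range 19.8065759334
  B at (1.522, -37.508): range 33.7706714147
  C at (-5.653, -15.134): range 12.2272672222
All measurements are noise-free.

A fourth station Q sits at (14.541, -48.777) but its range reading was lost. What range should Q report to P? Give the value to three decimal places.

eq1: (x + 6.369)² + (y + 22.893)² = 19.8065759334²
eq2: (x − 1.522)² + (y + 37.508)² = 33.7706714147²
eq3: (x + 5.653)² + (y + 15.134)² = 12.2272672222²
eq1−eq3, eq1−eq2 (x²,y² cancel):
  1.432·x + 15.518·y = -60.864859
  15.782·x − 29.230·y = 96.355140
det = 1.432·-29.230 − 15.518·15.782 = -286.762436
x = (-60.864859·-29.230 − 15.518·96.355140) / -286.762436 = -0.989811
y = (1.432·96.355140 − -60.864859·15.782) / -286.762436 = -3.830871
|P − Q| = √((-0.989811 − 14.541)² + (-3.830871 − -48.777)²) = 47.553766

47.554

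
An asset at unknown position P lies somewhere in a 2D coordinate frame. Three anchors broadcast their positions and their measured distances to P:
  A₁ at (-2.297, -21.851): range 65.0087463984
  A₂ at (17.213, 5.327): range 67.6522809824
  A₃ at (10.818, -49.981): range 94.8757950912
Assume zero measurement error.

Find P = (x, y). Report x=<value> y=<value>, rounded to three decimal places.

eq1: (x + 2.297)² + (y + 21.851)² = 65.0087463984²
eq2: (x − 17.213)² + (y − 5.327)² = 67.6522809824²
eq3: (x − 10.818)² + (y + 49.981)² = 94.8757950912²
eq1−eq2, eq1−eq3 (x²,y² cancel):
  39.020·x + 54.356·y = -508.772126
  26.230·x − 56.260·y = -2642.892311
det = 39.020·-56.260 − 54.356·26.230 = -3621.023080
x = (-508.772126·-56.260 − 54.356·-2642.892311) / -3621.023080 = -47.577872
y = (39.020·-2642.892311 − -508.772126·26.230) / -3621.023080 = 24.794254

x=-47.578 y=24.794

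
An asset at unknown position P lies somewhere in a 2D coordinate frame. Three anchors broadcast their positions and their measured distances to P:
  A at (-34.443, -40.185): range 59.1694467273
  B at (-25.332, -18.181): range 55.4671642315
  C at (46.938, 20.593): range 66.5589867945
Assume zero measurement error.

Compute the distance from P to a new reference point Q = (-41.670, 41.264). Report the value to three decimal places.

106.585

eq1: (x + 34.443)² + (y + 40.185)² = 59.1694467273²
eq2: (x + 25.332)² + (y + 18.181)² = 55.4671642315²
eq3: (x − 46.938)² + (y − 20.593)² = 66.5589867945²
eq3−eq2, eq3−eq1 (x²,y² cancel):
  -144.540·x − 77.548·y = -301.496093
  -162.762·x − 121.556·y = 1102.982278
det = -144.540·-121.556 − -77.548·-162.762 = 4947.836664
x = (-301.496093·-121.556 − -77.548·1102.982278) / 4947.836664 = 24.694172
y = (-144.540·1102.982278 − -301.496093·-162.762) / 4947.836664 = -42.139056
|P − Q| = √((24.694172 − -41.670)² + (-42.139056 − 41.264)²) = 106.584582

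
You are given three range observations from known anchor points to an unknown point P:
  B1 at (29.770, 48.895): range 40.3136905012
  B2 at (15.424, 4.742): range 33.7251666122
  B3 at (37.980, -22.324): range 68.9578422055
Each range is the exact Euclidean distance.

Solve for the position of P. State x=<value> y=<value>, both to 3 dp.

eq1: (x − 29.770)² + (y − 48.895)² = 40.3136905012²
eq2: (x − 15.424)² + (y − 4.742)² = 33.7251666122²
eq3: (x − 37.980)² + (y + 22.324)² = 68.9578422055²
eq2−eq3, eq2−eq1 (x²,y² cancel):
  45.112·x − 54.132·y = -1937.342103
  28.692·x + 88.306·y = 2528.780806
det = 45.112·88.306 − -54.132·28.692 = 5536.815616
x = (-1937.342103·88.306 − -54.132·2528.780806) / 5536.815616 = -6.175205
y = (45.112·2528.780806 − -1937.342103·28.692) / 5536.815616 = 30.642989

x=-6.175 y=30.643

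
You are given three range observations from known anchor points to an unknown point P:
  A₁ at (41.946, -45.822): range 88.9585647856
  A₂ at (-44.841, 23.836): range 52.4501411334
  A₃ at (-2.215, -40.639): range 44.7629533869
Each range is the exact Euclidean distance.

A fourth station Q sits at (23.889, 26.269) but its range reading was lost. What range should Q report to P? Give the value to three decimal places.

88.337

eq1: (x − 41.946)² + (y + 45.822)² = 88.9585647856²
eq2: (x + 44.841)² + (y − 23.836)² = 52.4501411334²
eq3: (x + 2.215)² + (y + 40.639)² = 44.7629533869²
eq2−eq1, eq2−eq3 (x²,y² cancel):
  173.574·x − 139.316·y = -3882.356521
  85.252·x − 128.950·y = -175.140322
det = 173.574·-128.950 − -139.316·85.252 = -10505.399668
x = (-3882.356521·-128.950 − -139.316·-175.140322) / -10505.399668 = -45.331928
y = (173.574·-175.140322 − -3882.356521·85.252) / -10505.399668 = -28.611844
|P − Q| = √((-45.331928 − 23.889)² + (-28.611844 − 26.269)²) = 88.337104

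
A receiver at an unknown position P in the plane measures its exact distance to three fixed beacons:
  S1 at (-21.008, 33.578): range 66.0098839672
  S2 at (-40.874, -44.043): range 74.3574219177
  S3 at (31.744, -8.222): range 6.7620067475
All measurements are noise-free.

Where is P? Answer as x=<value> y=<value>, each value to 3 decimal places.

x=26.395 y=-12.359

eq1: (x + 21.008)² + (y − 33.578)² = 66.0098839672²
eq2: (x + 40.874)² + (y + 44.043)² = 74.3574219177²
eq3: (x − 31.744)² + (y + 8.222)² = 6.7620067475²
eq1−eq3, eq1−eq2 (x²,y² cancel):
  105.504·x − 83.600·y = 3818.044718
  -39.732·x − 155.242·y = 869.930164
det = 105.504·-155.242 − -83.600·-39.732 = -19700.247168
x = (3818.044718·-155.242 − -83.600·869.930164) / -19700.247168 = 26.395341
y = (105.504·869.930164 − 3818.044718·-39.732) / -19700.247168 = -12.359219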